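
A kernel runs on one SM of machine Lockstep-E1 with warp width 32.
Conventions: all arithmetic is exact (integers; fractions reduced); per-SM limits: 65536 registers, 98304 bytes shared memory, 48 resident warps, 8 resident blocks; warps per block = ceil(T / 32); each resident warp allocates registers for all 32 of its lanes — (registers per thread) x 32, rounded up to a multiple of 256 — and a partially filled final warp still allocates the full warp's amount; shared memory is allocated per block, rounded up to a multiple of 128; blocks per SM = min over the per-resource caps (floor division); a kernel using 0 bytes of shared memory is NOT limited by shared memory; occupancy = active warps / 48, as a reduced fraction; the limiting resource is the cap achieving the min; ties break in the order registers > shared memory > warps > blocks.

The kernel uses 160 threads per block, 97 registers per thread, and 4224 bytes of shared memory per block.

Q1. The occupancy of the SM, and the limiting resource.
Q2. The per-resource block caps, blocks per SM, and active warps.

Answer: occupancy 5/16, limited by registers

registers: 3 blocks
shared memory: 23 blocks
warps: 9 blocks
blocks: 8 blocks

Answer: 3 blocks, 15 active warps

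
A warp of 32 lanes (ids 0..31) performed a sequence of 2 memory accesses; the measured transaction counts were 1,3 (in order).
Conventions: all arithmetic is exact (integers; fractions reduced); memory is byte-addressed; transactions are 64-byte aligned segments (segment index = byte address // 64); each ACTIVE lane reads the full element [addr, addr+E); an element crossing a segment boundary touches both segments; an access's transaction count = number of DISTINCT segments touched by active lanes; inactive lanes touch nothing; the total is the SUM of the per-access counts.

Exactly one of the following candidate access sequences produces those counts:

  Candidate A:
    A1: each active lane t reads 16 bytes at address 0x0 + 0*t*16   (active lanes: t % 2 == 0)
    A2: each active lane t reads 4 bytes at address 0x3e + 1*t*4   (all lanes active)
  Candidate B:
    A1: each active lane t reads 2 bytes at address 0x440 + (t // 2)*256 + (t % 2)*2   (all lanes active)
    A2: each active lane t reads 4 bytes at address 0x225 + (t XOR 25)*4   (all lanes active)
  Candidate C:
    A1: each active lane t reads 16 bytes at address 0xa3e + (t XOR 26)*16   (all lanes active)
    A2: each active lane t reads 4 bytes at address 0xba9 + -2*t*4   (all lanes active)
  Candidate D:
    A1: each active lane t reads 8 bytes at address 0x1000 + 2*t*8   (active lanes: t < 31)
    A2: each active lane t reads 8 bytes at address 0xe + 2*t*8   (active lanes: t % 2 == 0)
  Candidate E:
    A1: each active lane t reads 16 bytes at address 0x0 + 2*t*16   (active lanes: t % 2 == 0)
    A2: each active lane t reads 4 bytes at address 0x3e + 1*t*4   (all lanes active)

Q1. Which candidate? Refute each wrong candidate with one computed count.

B: A1 gives 16 transactions, not 1
C: A1 gives 9 transactions, not 1
D: A1 gives 8 transactions, not 1
E: A1 gives 16 transactions, not 1
A: all counts match (1,3)

Answer: A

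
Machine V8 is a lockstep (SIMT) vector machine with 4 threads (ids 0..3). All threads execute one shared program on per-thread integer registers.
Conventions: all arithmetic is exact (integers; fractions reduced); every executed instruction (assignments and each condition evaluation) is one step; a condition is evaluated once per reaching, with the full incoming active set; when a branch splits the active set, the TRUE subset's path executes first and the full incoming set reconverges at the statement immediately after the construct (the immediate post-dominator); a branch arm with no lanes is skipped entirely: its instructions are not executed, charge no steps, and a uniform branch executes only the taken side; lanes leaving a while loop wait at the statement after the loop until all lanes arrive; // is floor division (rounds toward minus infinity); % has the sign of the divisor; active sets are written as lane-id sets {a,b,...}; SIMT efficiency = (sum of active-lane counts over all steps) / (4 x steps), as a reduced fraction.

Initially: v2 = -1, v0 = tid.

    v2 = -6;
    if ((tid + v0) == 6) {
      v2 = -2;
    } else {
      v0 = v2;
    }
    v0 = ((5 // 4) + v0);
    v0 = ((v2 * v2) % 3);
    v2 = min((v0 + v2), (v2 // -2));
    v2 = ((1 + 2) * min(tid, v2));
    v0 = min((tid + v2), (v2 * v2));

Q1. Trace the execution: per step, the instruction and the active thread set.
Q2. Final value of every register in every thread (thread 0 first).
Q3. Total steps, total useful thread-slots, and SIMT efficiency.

step 0: v2 <- -6                     {0,1,2,3}
step 1: eval ((tid + v0) == 6)       {0,1,2,3}
step 2: v2 <- -2                     {3}
step 3: v0 <- v2                     {0,1,2}
step 4: v0 <- ((5 // 4) + v0)        {0,1,2,3}
step 5: v0 <- ((v2 * v2) % 3)        {0,1,2,3}
step 6: v2 <- min((v0 + v2), (v2 // -2)) {0,1,2,3}
step 7: v2 <- ((1 + 2) * min(tid, v2)) {0,1,2,3}
step 8: v0 <- min((tid + v2), (v2 * v2)) {0,1,2,3}

Answer: 9 steps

v2: -18,-18,-18,-3
v0: -18,-17,-16,0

steps = 9; useful = 32; efficiency = 32/36 = 8/9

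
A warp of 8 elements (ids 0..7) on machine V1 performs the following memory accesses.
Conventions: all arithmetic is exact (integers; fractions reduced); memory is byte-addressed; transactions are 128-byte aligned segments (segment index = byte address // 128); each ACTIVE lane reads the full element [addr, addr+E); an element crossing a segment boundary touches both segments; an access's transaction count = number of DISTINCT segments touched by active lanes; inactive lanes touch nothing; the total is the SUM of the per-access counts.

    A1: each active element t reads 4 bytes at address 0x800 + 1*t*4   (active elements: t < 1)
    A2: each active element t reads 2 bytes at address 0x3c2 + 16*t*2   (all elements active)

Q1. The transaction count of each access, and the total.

A1: 1 transaction
A2: 3 transactions

Answer: 1,3; total 4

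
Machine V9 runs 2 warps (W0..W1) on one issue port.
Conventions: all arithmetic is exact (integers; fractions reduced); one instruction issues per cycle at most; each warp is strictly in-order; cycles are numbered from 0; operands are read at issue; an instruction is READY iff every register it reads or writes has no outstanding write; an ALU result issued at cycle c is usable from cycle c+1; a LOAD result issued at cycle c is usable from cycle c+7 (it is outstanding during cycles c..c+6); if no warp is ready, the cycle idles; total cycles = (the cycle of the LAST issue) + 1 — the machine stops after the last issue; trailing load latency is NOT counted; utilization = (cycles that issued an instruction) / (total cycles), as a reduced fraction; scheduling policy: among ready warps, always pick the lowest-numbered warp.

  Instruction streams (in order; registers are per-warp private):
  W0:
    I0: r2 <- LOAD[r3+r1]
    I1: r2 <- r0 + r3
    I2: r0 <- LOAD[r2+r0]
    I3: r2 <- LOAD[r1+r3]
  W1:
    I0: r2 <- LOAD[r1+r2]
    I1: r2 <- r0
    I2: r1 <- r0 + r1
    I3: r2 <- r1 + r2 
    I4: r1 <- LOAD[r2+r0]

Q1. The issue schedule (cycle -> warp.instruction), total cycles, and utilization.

cycle 0: W0.I0
cycle 1: W1.I0
cycle 2: idle
cycle 3: idle
cycle 4: idle
cycle 5: idle
cycle 6: idle
cycle 7: W0.I1
cycle 8: W0.I2
cycle 9: W0.I3
cycle 10: W1.I1
cycle 11: W1.I2
cycle 12: W1.I3
cycle 13: W1.I4

Answer: 14 cycles, utilization 9/14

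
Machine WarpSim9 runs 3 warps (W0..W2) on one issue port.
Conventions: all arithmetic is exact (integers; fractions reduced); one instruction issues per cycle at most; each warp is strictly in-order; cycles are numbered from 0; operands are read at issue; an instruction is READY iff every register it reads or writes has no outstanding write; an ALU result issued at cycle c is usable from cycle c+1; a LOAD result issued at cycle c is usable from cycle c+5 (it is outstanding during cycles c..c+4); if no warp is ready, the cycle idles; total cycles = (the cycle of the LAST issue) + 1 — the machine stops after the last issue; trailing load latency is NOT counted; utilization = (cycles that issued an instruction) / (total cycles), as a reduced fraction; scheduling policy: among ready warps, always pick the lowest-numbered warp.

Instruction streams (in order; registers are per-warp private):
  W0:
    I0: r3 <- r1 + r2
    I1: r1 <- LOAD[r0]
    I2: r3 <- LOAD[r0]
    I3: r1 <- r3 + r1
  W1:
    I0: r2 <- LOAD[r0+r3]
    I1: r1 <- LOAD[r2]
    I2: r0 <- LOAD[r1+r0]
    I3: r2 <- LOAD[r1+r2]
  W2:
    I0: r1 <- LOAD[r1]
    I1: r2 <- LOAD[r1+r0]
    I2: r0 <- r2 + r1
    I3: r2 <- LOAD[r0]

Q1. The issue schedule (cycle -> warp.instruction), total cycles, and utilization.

cycle 0: W0.I0
cycle 1: W0.I1
cycle 2: W0.I2
cycle 3: W1.I0
cycle 4: W2.I0
cycle 5: idle
cycle 6: idle
cycle 7: W0.I3
cycle 8: W1.I1
cycle 9: W2.I1
cycle 10: idle
cycle 11: idle
cycle 12: idle
cycle 13: W1.I2
cycle 14: W1.I3
cycle 15: W2.I2
cycle 16: W2.I3

Answer: 17 cycles, utilization 12/17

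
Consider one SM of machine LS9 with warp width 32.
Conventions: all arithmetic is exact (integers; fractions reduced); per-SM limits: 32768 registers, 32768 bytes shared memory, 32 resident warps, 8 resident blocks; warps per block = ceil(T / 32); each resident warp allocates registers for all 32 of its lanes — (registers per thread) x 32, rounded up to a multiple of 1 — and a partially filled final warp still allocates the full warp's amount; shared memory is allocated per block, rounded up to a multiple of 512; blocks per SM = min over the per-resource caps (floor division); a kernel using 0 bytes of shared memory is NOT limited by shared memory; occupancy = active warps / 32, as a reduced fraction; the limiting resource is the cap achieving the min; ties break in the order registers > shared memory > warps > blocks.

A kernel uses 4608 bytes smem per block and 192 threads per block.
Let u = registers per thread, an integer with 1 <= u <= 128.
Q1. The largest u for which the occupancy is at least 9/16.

Answer: u = 56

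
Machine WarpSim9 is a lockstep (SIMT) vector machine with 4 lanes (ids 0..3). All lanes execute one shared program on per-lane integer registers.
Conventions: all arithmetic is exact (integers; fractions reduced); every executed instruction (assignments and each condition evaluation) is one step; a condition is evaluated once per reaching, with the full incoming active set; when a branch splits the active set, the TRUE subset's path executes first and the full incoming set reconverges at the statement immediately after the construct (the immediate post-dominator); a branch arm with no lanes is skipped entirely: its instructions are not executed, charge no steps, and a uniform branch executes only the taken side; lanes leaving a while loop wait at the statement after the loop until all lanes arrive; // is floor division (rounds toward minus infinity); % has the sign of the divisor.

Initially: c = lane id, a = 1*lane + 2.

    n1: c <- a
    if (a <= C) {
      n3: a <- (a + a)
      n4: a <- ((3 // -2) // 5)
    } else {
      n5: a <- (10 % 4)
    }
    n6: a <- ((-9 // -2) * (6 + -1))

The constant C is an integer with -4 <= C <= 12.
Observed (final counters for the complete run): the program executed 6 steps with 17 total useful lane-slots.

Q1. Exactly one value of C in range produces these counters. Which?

Answer: C = 2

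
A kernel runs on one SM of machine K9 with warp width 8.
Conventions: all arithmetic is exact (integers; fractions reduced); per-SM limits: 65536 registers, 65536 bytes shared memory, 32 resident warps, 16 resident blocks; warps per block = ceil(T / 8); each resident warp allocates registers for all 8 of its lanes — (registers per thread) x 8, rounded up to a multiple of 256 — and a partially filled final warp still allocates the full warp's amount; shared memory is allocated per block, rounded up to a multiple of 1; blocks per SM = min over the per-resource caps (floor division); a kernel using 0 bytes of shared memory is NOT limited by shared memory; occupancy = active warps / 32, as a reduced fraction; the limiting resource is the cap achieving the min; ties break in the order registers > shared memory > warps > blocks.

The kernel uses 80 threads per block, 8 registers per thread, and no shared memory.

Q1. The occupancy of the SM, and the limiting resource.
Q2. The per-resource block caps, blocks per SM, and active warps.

Answer: occupancy 15/16, limited by warps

registers: 25 blocks
shared memory: no limit (kernel uses none)
warps: 3 blocks
blocks: 16 blocks

Answer: 3 blocks, 30 active warps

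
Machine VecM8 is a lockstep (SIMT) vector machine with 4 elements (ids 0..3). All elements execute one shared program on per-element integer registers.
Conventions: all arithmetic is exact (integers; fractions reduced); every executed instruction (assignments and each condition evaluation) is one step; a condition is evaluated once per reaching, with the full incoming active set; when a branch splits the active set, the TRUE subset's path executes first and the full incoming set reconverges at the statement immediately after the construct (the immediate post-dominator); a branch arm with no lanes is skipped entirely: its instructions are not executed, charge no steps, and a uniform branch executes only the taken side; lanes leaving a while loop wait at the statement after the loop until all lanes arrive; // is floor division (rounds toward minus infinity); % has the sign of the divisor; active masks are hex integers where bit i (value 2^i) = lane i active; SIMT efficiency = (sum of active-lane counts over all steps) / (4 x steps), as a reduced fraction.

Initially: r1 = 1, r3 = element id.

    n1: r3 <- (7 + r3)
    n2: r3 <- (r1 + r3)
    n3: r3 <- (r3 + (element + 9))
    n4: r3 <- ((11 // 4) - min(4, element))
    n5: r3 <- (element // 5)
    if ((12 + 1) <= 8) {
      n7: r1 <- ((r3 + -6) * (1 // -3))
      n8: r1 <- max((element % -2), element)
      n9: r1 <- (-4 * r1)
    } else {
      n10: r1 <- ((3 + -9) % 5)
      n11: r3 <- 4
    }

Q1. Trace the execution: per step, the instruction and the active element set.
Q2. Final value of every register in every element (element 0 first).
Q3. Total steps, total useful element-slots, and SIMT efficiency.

step 0: r3 <- (7 + r3)               0xf
step 1: r3 <- (r1 + r3)              0xf
step 2: r3 <- (r3 + (element + 9))   0xf
step 3: r3 <- ((11 // 4) - min(4, element)) 0xf
step 4: r3 <- (element // 5)         0xf
step 5: eval ((12 + 1) <= 8)         0xf
step 6: r1 <- ((3 + -9) % 5)         0xf
step 7: r3 <- 4                      0xf

Answer: 8 steps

r1: 4,4,4,4
r3: 4,4,4,4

steps = 8; useful = 32; efficiency = 32/32 = 1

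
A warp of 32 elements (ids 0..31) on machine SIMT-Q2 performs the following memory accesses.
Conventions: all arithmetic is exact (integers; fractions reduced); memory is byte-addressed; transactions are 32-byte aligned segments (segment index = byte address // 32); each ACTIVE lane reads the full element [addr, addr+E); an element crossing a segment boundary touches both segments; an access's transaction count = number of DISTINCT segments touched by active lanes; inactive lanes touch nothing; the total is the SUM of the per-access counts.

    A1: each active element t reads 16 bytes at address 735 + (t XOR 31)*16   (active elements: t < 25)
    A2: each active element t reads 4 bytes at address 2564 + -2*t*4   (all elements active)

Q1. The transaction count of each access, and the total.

A1: 13 transactions
A2: 9 transactions

Answer: 13,9; total 22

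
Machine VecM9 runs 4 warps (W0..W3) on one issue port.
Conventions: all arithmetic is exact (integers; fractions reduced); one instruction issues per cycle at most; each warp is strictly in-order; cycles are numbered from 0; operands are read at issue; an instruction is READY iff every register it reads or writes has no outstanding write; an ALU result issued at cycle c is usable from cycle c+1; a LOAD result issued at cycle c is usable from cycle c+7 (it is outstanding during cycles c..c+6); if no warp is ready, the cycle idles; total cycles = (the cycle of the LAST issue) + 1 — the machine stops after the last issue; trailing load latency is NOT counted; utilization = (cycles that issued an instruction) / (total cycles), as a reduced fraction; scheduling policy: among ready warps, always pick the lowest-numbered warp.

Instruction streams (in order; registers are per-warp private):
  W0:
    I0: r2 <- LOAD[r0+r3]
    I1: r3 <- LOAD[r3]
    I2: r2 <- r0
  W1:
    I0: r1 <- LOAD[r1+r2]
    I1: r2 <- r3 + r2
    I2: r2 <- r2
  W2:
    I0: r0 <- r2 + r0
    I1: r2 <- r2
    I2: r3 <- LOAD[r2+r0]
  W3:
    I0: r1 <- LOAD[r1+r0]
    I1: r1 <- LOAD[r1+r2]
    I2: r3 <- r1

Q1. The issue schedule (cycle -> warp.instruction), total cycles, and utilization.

cycle 0: W0.I0
cycle 1: W0.I1
cycle 2: W1.I0
cycle 3: W1.I1
cycle 4: W1.I2
cycle 5: W2.I0
cycle 6: W2.I1
cycle 7: W0.I2
cycle 8: W2.I2
cycle 9: W3.I0
cycle 10: idle
cycle 11: idle
cycle 12: idle
cycle 13: idle
cycle 14: idle
cycle 15: idle
cycle 16: W3.I1
cycle 17: idle
cycle 18: idle
cycle 19: idle
cycle 20: idle
cycle 21: idle
cycle 22: idle
cycle 23: W3.I2

Answer: 24 cycles, utilization 1/2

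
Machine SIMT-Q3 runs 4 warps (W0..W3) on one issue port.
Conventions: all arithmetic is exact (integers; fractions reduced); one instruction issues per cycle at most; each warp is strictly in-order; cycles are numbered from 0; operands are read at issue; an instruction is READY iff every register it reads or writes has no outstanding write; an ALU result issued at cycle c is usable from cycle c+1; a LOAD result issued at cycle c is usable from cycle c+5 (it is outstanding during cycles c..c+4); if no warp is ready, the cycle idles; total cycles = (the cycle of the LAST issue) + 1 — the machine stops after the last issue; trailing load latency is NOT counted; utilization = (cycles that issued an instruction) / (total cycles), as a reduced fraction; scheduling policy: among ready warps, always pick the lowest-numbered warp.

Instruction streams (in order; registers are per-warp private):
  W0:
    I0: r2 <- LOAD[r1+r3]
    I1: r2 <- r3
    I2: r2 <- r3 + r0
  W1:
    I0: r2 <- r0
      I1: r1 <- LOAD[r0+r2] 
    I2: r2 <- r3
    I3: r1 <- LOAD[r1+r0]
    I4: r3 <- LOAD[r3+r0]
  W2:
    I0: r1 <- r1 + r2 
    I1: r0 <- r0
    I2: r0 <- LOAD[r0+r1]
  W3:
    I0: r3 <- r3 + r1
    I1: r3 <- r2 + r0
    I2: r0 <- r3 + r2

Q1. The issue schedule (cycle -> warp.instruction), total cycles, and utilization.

cycle 0: W0.I0
cycle 1: W1.I0
cycle 2: W1.I1
cycle 3: W1.I2
cycle 4: W2.I0
cycle 5: W0.I1
cycle 6: W0.I2
cycle 7: W1.I3
cycle 8: W1.I4
cycle 9: W2.I1
cycle 10: W2.I2
cycle 11: W3.I0
cycle 12: W3.I1
cycle 13: W3.I2

Answer: 14 cycles, utilization 1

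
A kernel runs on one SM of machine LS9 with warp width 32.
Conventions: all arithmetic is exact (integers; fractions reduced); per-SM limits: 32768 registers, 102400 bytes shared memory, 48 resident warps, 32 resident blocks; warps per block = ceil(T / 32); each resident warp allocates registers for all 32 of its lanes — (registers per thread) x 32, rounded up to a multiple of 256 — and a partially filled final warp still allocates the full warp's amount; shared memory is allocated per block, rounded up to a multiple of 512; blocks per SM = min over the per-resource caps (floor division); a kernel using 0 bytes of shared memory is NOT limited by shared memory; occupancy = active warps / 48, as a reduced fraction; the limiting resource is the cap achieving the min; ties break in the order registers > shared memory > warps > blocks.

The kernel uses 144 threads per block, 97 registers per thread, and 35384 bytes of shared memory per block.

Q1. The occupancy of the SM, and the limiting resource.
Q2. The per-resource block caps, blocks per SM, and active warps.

Answer: occupancy 5/48, limited by registers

registers: 1 block
shared memory: 2 blocks
warps: 9 blocks
blocks: 32 blocks

Answer: 1 block, 5 active warps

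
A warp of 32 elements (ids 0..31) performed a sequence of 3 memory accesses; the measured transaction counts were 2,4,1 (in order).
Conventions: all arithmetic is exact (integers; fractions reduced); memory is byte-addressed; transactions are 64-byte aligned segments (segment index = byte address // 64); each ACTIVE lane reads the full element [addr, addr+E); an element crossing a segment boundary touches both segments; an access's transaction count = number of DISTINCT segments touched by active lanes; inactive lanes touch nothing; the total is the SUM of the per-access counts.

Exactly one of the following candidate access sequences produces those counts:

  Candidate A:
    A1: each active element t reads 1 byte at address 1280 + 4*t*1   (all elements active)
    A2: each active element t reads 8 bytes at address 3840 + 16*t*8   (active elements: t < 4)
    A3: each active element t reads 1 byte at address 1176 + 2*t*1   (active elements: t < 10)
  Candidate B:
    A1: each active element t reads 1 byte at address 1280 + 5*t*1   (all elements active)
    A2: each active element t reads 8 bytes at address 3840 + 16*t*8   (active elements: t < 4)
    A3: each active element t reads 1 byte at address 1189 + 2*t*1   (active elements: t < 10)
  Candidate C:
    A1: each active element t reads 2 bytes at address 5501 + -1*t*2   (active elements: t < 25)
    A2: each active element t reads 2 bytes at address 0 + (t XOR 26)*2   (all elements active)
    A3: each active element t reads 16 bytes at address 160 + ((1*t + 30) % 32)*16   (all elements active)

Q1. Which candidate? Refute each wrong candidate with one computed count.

B: A1 gives 3 transactions, not 2
C: A1 gives 1 transaction, not 2
A: all counts match (2,4,1)

Answer: A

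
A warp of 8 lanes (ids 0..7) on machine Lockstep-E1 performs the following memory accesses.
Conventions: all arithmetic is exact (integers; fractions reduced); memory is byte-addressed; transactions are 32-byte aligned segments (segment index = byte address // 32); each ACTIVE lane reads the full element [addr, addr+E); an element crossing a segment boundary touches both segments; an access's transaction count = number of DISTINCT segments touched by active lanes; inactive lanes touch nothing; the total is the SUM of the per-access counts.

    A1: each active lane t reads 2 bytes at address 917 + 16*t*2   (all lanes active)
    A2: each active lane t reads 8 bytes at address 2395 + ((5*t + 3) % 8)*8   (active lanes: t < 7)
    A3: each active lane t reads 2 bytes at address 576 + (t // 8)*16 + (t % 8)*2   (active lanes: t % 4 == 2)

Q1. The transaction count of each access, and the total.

A1: 8 transactions
A2: 3 transactions
A3: 1 transaction

Answer: 8,3,1; total 12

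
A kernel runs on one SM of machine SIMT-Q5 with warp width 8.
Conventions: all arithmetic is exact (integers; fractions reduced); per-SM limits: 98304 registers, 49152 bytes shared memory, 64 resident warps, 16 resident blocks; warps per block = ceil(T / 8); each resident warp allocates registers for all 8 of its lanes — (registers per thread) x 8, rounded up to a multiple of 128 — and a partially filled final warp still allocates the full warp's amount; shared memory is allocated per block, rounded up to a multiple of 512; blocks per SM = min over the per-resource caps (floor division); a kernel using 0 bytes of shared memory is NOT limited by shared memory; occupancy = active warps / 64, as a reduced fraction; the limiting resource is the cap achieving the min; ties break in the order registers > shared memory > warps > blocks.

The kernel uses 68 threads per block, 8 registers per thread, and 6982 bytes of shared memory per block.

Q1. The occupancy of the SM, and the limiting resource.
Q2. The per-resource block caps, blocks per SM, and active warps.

Answer: occupancy 27/32, limited by shared memory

registers: 85 blocks
shared memory: 6 blocks
warps: 7 blocks
blocks: 16 blocks

Answer: 6 blocks, 54 active warps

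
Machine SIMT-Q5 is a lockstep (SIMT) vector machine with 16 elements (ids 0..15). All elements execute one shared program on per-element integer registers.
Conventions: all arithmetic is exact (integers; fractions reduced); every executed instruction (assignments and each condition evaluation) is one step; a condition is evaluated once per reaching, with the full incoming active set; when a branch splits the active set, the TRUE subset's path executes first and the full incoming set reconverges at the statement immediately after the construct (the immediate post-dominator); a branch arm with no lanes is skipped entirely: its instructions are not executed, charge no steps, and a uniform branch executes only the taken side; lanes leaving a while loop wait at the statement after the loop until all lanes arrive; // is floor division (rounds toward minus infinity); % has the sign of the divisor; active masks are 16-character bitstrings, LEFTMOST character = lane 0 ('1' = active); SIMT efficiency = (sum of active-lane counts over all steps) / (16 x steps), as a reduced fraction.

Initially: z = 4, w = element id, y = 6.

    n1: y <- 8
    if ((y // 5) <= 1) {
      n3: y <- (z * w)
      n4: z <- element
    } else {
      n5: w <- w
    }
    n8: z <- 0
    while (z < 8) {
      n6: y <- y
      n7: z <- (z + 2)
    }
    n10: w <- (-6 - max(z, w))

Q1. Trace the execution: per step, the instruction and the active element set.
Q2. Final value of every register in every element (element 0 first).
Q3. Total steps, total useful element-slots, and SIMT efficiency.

step 0: y <- 8                       1111111111111111
step 1: eval ((y // 5) <= 1)         1111111111111111
step 2: y <- (z * w)                 1111111111111111
step 3: z <- element                 1111111111111111
step 4: z <- 0                       1111111111111111
step 5: eval (z < 8)                 1111111111111111
step 6: y <- y                       1111111111111111
step 7: z <- (z + 2)                 1111111111111111
step 8: eval (z < 8)                 1111111111111111
step 9: y <- y                       1111111111111111
step 10: z <- (z + 2)                 1111111111111111
step 11: eval (z < 8)                 1111111111111111
step 12: y <- y                       1111111111111111
step 13: z <- (z + 2)                 1111111111111111
step 14: eval (z < 8)                 1111111111111111
step 15: y <- y                       1111111111111111
step 16: z <- (z + 2)                 1111111111111111
step 17: eval (z < 8)                 1111111111111111
step 18: w <- (-6 - max(z, w))        1111111111111111

Answer: 19 steps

z: 8,8,8,8,8,8,8,8,8,8,8,8,8,8,8,8
w: -14,-14,-14,-14,-14,-14,-14,-14,-14,-15,-16,-17,-18,-19,-20,-21
y: 0,4,8,12,16,20,24,28,32,36,40,44,48,52,56,60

steps = 19; useful = 304; efficiency = 304/304 = 1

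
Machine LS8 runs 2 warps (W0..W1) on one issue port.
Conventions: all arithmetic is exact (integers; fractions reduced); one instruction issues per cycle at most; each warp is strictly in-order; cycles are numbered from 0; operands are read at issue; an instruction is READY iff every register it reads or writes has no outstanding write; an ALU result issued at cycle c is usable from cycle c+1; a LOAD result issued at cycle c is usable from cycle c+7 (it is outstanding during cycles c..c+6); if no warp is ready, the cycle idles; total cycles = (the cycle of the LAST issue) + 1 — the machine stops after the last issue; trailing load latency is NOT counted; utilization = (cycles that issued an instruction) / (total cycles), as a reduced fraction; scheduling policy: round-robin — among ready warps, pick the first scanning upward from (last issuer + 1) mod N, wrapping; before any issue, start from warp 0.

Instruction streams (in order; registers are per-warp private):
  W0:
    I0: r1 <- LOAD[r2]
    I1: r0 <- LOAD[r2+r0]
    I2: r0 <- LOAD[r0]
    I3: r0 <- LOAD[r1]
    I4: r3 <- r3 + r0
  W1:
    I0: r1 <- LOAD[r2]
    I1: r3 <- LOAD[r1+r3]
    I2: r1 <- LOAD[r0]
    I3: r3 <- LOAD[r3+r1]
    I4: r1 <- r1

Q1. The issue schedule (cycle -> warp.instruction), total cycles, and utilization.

cycle 0: W0.I0
cycle 1: W1.I0
cycle 2: W0.I1
cycle 3: idle
cycle 4: idle
cycle 5: idle
cycle 6: idle
cycle 7: idle
cycle 8: W1.I1
cycle 9: W0.I2
cycle 10: W1.I2
cycle 11: idle
cycle 12: idle
cycle 13: idle
cycle 14: idle
cycle 15: idle
cycle 16: W0.I3
cycle 17: W1.I3
cycle 18: W1.I4
cycle 19: idle
cycle 20: idle
cycle 21: idle
cycle 22: idle
cycle 23: W0.I4

Answer: 24 cycles, utilization 5/12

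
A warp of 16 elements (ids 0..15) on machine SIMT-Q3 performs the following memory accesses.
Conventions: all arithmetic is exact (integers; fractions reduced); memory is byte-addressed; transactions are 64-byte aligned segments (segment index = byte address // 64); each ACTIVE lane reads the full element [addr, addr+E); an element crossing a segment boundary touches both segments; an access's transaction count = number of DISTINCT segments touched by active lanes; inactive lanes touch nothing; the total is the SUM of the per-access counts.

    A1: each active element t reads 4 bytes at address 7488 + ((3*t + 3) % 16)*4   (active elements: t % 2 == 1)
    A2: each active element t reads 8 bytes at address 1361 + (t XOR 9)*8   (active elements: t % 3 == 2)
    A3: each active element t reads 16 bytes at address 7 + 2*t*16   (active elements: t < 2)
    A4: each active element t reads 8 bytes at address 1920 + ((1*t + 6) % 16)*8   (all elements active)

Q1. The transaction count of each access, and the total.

A1: 1 transaction
A2: 2 transactions
A3: 1 transaction
A4: 2 transactions

Answer: 1,2,1,2; total 6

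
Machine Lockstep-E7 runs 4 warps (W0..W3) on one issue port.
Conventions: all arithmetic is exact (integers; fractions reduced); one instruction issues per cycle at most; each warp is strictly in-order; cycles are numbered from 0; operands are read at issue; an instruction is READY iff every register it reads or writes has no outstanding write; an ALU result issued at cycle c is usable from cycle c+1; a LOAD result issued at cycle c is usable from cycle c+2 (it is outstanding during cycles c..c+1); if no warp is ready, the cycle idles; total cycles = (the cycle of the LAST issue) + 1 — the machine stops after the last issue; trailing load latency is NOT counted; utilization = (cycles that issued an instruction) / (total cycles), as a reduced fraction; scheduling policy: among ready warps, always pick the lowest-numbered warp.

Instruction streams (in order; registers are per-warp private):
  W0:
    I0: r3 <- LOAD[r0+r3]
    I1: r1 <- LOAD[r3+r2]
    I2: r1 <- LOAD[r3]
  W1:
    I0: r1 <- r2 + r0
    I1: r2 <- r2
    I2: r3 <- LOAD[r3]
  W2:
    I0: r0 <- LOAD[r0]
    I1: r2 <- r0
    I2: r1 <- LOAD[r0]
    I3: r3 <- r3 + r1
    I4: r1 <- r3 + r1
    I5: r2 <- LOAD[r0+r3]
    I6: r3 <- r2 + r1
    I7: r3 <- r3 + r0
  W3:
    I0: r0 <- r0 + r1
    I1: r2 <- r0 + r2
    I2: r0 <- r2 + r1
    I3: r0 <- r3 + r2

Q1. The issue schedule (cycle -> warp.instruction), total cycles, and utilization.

cycle 0: W0.I0
cycle 1: W1.I0
cycle 2: W0.I1
cycle 3: W1.I1
cycle 4: W0.I2
cycle 5: W1.I2
cycle 6: W2.I0
cycle 7: W3.I0
cycle 8: W2.I1
cycle 9: W2.I2
cycle 10: W3.I1
cycle 11: W2.I3
cycle 12: W2.I4
cycle 13: W2.I5
cycle 14: W3.I2
cycle 15: W2.I6
cycle 16: W2.I7
cycle 17: W3.I3

Answer: 18 cycles, utilization 1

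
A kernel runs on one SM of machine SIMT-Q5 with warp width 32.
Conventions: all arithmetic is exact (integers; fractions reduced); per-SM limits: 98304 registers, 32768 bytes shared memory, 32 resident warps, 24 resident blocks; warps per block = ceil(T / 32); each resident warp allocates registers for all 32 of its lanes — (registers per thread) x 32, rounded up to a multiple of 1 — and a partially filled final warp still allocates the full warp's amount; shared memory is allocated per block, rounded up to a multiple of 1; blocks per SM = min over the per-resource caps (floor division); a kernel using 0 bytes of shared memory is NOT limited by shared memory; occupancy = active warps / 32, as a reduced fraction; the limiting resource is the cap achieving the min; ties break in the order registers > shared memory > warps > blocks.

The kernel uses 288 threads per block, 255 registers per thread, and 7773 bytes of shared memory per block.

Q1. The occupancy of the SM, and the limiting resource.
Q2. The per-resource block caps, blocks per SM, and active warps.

Answer: occupancy 9/32, limited by registers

registers: 1 block
shared memory: 4 blocks
warps: 3 blocks
blocks: 24 blocks

Answer: 1 block, 9 active warps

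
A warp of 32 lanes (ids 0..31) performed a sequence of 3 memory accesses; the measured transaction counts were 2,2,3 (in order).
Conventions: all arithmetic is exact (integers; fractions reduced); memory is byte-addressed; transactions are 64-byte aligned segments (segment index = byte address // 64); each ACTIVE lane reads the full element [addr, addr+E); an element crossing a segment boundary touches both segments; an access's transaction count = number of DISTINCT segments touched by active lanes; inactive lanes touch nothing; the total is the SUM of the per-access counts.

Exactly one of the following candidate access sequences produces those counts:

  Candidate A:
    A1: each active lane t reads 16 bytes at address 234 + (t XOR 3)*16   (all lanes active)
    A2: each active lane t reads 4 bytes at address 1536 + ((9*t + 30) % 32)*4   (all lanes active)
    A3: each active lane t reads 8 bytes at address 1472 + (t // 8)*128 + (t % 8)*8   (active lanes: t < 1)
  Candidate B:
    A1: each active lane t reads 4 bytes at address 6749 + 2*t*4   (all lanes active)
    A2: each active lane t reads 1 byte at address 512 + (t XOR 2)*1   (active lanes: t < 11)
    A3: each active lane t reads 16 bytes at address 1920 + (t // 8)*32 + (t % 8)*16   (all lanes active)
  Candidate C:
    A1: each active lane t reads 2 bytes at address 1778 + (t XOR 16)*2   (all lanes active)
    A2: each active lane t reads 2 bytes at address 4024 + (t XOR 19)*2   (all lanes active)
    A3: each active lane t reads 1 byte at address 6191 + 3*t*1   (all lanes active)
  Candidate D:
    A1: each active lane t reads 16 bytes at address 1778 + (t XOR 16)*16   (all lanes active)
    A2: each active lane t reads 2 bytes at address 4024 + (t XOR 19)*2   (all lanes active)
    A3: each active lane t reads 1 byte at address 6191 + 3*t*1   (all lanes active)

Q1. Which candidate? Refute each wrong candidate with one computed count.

A: A1 gives 9 transactions, not 2
B: A1 gives 5 transactions, not 2
D: A1 gives 9 transactions, not 2
C: all counts match (2,2,3)

Answer: C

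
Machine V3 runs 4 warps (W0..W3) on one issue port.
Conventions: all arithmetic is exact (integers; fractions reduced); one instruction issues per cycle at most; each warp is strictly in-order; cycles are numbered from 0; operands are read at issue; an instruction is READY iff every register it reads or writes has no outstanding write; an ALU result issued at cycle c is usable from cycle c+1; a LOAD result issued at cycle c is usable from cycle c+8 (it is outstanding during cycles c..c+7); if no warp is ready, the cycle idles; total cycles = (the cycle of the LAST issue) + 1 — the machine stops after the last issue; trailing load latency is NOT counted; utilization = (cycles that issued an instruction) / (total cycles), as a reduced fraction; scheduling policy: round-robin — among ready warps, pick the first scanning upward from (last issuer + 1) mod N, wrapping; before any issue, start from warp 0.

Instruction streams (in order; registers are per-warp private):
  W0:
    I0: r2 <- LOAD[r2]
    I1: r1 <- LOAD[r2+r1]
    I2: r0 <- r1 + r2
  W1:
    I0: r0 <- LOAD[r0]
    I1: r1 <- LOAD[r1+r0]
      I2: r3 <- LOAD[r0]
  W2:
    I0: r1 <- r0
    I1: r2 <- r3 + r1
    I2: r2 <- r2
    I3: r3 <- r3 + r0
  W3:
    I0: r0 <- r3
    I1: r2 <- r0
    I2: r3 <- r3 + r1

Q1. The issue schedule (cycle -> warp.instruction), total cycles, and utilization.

cycle 0: W0.I0
cycle 1: W1.I0
cycle 2: W2.I0
cycle 3: W3.I0
cycle 4: W2.I1
cycle 5: W3.I1
cycle 6: W2.I2
cycle 7: W3.I2
cycle 8: W0.I1
cycle 9: W1.I1
cycle 10: W2.I3
cycle 11: W1.I2
cycle 12: idle
cycle 13: idle
cycle 14: idle
cycle 15: idle
cycle 16: W0.I2

Answer: 17 cycles, utilization 13/17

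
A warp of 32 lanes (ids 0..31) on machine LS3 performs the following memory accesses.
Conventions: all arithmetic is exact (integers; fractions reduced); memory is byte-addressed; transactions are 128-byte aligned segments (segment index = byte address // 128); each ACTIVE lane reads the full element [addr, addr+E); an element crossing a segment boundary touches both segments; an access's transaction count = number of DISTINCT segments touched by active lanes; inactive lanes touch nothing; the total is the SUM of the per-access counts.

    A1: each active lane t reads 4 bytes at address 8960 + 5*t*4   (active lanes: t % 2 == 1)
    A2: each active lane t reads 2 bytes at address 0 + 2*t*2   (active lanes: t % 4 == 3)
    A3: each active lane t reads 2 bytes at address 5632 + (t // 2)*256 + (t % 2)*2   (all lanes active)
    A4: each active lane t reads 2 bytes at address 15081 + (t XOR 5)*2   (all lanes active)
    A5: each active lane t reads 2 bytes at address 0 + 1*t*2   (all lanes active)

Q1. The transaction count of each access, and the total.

A1: 5 transactions
A2: 1 transaction
A3: 16 transactions
A4: 2 transactions
A5: 1 transaction

Answer: 5,1,16,2,1; total 25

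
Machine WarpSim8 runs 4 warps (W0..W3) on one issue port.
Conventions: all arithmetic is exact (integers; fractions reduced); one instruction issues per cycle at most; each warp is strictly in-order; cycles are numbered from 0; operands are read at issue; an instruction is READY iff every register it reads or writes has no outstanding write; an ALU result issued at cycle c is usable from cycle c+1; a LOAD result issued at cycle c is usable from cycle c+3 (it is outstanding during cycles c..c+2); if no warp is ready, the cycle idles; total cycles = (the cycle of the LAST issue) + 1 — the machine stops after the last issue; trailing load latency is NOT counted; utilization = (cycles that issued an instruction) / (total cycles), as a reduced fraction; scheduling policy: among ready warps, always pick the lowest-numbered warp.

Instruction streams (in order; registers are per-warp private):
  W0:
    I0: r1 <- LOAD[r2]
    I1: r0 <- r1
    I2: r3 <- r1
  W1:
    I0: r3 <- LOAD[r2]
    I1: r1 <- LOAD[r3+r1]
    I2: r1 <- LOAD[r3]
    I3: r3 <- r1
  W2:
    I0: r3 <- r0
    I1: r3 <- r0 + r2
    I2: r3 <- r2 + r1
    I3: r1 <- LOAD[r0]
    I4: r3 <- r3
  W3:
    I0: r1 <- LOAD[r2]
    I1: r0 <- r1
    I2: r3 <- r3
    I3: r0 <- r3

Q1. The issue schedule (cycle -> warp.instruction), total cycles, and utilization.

cycle 0: W0.I0
cycle 1: W1.I0
cycle 2: W2.I0
cycle 3: W0.I1
cycle 4: W0.I2
cycle 5: W1.I1
cycle 6: W2.I1
cycle 7: W2.I2
cycle 8: W1.I2
cycle 9: W2.I3
cycle 10: W2.I4
cycle 11: W1.I3
cycle 12: W3.I0
cycle 13: idle
cycle 14: idle
cycle 15: W3.I1
cycle 16: W3.I2
cycle 17: W3.I3

Answer: 18 cycles, utilization 8/9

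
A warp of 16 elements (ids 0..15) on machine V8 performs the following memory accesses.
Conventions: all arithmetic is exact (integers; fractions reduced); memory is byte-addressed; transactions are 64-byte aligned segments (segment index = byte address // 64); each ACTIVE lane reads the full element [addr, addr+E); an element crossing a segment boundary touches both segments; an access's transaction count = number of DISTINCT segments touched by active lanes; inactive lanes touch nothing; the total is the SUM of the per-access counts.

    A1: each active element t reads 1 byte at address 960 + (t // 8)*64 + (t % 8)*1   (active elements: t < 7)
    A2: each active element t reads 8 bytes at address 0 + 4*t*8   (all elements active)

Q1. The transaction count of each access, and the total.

A1: 1 transaction
A2: 8 transactions

Answer: 1,8; total 9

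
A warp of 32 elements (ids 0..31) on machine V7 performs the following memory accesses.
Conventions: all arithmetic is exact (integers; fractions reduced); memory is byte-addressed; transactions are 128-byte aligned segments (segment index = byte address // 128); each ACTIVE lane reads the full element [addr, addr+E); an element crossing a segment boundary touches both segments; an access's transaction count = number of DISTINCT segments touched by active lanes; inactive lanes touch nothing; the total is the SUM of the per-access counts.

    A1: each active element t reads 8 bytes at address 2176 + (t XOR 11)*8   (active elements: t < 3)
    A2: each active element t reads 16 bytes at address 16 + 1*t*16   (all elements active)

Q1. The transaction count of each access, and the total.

A1: 1 transaction
A2: 5 transactions

Answer: 1,5; total 6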